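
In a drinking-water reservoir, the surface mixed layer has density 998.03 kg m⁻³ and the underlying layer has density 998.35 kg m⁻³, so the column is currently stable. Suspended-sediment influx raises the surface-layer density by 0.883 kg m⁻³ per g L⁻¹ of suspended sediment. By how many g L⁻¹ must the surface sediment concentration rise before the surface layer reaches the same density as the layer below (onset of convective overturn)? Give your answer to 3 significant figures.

Density deficit of the surface layer: 998.35 − 998.03 = 0.32 kg m⁻³.
Required change = 0.32 / 0.883 = 0.362 g L⁻¹.

0.362 g L⁻¹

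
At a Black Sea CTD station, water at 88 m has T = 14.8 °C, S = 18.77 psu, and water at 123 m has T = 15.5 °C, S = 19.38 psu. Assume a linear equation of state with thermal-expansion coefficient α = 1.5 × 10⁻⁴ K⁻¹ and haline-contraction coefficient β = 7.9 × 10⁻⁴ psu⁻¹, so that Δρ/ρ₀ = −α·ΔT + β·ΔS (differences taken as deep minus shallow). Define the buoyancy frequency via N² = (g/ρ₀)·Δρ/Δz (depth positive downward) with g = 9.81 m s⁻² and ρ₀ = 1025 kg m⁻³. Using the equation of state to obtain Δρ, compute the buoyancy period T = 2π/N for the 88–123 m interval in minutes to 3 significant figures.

10.2 min

ΔT = +0.7 K, ΔS = +0.61 psu (deep − shallow).
Δρ/ρ₀ = −αΔT + βΔS = -1.05 × 10⁻⁴ + 4.819 × 10⁻⁴ = 3.769 × 10⁻⁴, so Δρ ≈ 0.3863 kg m⁻³.
N² = (g/ρ₀)·Δρ/Δz = g·(Δρ/ρ₀)/Δz = 9.81 × 3.769 × 10⁻⁴ / 35 = 1.0564 × 10⁻⁴ s⁻².
N = √(1.0564 × 10⁻⁴) = 0.010278 rad s⁻¹ → T = 2π/N = 611.32 s = 10.189 min ≈ 10.2 min.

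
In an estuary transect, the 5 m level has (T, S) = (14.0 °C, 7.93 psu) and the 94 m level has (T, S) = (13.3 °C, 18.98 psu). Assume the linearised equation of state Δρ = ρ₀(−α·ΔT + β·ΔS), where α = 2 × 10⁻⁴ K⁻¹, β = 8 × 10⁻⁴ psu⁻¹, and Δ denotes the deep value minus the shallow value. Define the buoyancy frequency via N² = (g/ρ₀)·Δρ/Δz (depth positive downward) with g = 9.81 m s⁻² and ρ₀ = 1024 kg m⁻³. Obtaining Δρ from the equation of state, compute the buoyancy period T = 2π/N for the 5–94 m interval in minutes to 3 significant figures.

ΔT = -0.7 K, ΔS = +11.05 psu (deep − shallow).
Δρ/ρ₀ = −αΔT + βΔS = 1.40 × 10⁻⁴ + 8.84 × 10⁻³ = 8.98 × 10⁻³, so Δρ ≈ 9.196 kg m⁻³.
N² = (g/ρ₀)·Δρ/Δz = g·(Δρ/ρ₀)/Δz = 9.81 × 8.98 × 10⁻³ / 89 = 9.8982 × 10⁻⁴ s⁻².
N = √(9.8982 × 10⁻⁴) = 0.031461 rad s⁻¹ → T = 2π/N = 199.71 s = 3.3285 min ≈ 3.33 min.

3.33 min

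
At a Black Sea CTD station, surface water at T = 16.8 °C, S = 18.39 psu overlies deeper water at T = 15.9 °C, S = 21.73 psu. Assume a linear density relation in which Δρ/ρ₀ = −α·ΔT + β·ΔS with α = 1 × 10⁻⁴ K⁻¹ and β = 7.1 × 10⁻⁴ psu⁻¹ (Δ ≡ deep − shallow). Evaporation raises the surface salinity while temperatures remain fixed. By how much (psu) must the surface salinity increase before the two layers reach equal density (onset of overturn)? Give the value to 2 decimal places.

3.47 psu

Neutral buoyancy requires −α(T_deep − T_surf) + β(S_deep − S_surf′) = 0.
S_surf′ = S_deep − (α/β)·ΔT = 21.73 − (1 × 10⁻⁴/7.1 × 10⁻⁴)·(-0.9) = 21.8568 psu.
Increase required: 21.8568 − 18.39 = 3.4668 psu.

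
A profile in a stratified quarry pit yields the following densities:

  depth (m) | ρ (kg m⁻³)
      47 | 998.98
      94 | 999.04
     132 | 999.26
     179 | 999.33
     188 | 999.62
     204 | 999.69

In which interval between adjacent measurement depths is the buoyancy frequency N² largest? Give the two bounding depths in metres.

179–188 m

Compute the density gradient over each adjacent pair:
  47–94 m: Δρ/Δz = 0.06/47 = 1.3 × 10⁻³ kg m⁻⁴
  94–132 m: Δρ/Δz = 0.22/38 = 5.8 × 10⁻³ kg m⁻⁴
  132–179 m: Δρ/Δz = 0.07/47 = 1.5 × 10⁻³ kg m⁻⁴
  179–188 m: Δρ/Δz = 0.29/9 = 0.032 kg m⁻⁴
  188–204 m: Δρ/Δz = 0.07/16 = 4.4 × 10⁻³ kg m⁻⁴
The largest gradient is in the 179–188 m interval — the pycnocline.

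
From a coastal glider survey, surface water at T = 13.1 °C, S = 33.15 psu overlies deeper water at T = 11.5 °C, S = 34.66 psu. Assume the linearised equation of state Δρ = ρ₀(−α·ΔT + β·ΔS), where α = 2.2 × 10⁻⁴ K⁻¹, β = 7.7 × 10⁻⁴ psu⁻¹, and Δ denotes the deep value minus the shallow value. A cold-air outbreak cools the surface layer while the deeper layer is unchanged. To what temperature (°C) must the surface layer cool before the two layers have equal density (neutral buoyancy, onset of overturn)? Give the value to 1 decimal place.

Neutral buoyancy requires Δρ = 0, i.e. −α(T_deep − T_surf′) + β(S_deep − S_surf) = 0.
T_surf′ = T_deep − (β/α)·ΔS = 11.5 − (7.7 × 10⁻⁴/2.2 × 10⁻⁴)·(+1.51) = 6.215 °C.
Cooling required: 13.1 − (6.215) = 6.885 °C.

6.2 °C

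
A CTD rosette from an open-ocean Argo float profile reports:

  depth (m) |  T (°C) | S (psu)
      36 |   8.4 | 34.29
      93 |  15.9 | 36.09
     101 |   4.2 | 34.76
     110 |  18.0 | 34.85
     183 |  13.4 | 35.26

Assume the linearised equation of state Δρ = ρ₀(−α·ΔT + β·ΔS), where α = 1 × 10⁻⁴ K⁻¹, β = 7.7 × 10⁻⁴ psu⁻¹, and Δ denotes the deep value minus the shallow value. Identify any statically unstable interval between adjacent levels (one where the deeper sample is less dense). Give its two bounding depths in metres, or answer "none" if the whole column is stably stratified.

Evaluate Δρ/ρ₀ = −αΔT + βΔS across each adjacent pair:
  36–93 m: −αΔT+βΔS = −(1 × 10⁻⁴)(+7.5)+(7.7 × 10⁻⁴)(+1.80) = 6.4 × 10⁻⁴ → stable
  93–101 m: −αΔT+βΔS = −(1 × 10⁻⁴)(-11.7)+(7.7 × 10⁻⁴)(-1.33) = 1.5 × 10⁻⁴ → stable
  101–110 m: −αΔT+βΔS = −(1 × 10⁻⁴)(+13.8)+(7.7 × 10⁻⁴)(+0.09) = -1.3 × 10⁻³ → UNSTABLE
  110–183 m: −αΔT+βΔS = −(1 × 10⁻⁴)(-4.6)+(7.7 × 10⁻⁴)(+0.41) = 7.8 × 10⁻⁴ → stable
The 101–110 m interval has Δρ < 0: lighter water underlies denser water.

101–110 m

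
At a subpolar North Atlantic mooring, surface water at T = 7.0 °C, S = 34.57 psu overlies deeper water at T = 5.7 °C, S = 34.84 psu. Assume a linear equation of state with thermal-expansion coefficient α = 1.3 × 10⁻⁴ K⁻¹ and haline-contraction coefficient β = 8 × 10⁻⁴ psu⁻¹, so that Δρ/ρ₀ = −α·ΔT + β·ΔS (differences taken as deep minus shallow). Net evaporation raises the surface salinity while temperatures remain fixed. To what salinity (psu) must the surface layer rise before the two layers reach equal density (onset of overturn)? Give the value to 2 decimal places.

Neutral buoyancy requires −α(T_deep − T_surf) + β(S_deep − S_surf′) = 0.
S_surf′ = S_deep − (α/β)·ΔT = 34.84 − (1.3 × 10⁻⁴/8 × 10⁻⁴)·(-1.3) = 35.0513 psu.
Increase required: 35.0513 − 34.57 = 0.4813 psu.

35.05 psu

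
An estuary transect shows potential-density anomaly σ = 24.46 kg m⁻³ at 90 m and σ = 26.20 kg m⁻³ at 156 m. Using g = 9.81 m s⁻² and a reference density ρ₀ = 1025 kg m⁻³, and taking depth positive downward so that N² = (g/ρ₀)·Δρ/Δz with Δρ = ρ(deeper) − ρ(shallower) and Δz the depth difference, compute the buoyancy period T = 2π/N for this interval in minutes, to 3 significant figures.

Δρ = 1026.20 − 1024.46 = 1.74 kg m⁻³ over Δz = 156 − 90 = 66 m.
N² = (9.81/1025) × (1.74/66) = 2.5232 × 10⁻⁴ s⁻².
N = √(2.5232 × 10⁻⁴) = 0.015885 rad s⁻¹, so T = 2π/N = 395.54 s = 6.5923 min ≈ 6.59 min.
N² > 0, so the interval is statically stable.

6.59 min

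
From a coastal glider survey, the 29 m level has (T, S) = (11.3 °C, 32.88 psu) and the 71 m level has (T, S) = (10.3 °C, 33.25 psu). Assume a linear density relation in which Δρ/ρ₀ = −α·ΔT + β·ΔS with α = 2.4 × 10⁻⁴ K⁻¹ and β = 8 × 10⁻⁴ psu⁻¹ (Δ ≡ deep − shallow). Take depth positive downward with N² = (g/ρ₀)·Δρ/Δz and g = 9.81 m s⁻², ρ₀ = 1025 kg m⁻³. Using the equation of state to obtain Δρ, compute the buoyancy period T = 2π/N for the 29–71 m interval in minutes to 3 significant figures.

ΔT = -1.0 K, ΔS = +0.37 psu (deep − shallow).
Δρ/ρ₀ = −αΔT + βΔS = 2.40 × 10⁻⁴ + 2.96 × 10⁻⁴ = 5.36 × 10⁻⁴, so Δρ ≈ 0.5494 kg m⁻³.
N² = (g/ρ₀)·Δρ/Δz = g·(Δρ/ρ₀)/Δz = 9.81 × 5.36 × 10⁻⁴ / 42 = 1.2519 × 10⁻⁴ s⁻².
N = √(1.2519 × 10⁻⁴) = 0.011189 rad s⁻¹ → T = 2π/N = 561.55 s = 9.3592 min ≈ 9.36 min.

9.36 min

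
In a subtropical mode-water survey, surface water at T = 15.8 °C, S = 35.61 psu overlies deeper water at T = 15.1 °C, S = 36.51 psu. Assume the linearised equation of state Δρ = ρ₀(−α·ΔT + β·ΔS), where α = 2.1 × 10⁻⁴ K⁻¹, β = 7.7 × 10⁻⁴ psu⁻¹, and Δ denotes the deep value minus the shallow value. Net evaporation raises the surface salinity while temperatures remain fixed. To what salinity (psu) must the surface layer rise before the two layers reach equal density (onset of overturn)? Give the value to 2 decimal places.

Neutral buoyancy requires −α(T_deep − T_surf) + β(S_deep − S_surf′) = 0.
S_surf′ = S_deep − (α/β)·ΔT = 36.51 − (2.1 × 10⁻⁴/7.7 × 10⁻⁴)·(-0.7) = 36.7009 psu.
Increase required: 36.7009 − 35.61 = 1.0909 psu.

36.70 psu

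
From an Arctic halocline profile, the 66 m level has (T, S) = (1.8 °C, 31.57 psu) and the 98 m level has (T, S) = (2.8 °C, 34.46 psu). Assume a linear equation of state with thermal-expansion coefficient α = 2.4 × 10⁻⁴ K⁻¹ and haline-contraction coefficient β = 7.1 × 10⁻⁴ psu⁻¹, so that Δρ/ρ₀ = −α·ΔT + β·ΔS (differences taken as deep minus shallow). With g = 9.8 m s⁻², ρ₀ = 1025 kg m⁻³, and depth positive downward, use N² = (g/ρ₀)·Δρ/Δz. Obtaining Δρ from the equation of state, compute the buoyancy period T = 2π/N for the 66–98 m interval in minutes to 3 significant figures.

4.45 min

ΔT = +1.0 K, ΔS = +2.89 psu (deep − shallow).
Δρ/ρ₀ = −αΔT + βΔS = -2.40 × 10⁻⁴ + 2.0519 × 10⁻³ = 1.8119 × 10⁻³, so Δρ ≈ 1.857 kg m⁻³.
N² = (g/ρ₀)·Δρ/Δz = g·(Δρ/ρ₀)/Δz = 9.8 × 1.8119 × 10⁻³ / 32 = 5.5489 × 10⁻⁴ s⁻².
N = √(5.5489 × 10⁻⁴) = 0.023556 rad s⁻¹ → T = 2π/N = 266.73 s = 4.4455 min ≈ 4.45 min.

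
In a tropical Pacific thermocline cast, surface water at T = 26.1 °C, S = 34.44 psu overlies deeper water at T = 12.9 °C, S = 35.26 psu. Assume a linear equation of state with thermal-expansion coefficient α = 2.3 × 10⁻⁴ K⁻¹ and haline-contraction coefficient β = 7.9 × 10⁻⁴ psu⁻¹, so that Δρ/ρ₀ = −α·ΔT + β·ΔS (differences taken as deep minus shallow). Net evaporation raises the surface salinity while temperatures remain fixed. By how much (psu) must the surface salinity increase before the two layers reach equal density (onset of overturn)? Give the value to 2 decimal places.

Neutral buoyancy requires −α(T_deep − T_surf) + β(S_deep − S_surf′) = 0.
S_surf′ = S_deep − (α/β)·ΔT = 35.26 − (2.3 × 10⁻⁴/7.9 × 10⁻⁴)·(-13.2) = 39.1030 psu.
Increase required: 39.1030 − 34.44 = 4.6630 psu.

4.66 psu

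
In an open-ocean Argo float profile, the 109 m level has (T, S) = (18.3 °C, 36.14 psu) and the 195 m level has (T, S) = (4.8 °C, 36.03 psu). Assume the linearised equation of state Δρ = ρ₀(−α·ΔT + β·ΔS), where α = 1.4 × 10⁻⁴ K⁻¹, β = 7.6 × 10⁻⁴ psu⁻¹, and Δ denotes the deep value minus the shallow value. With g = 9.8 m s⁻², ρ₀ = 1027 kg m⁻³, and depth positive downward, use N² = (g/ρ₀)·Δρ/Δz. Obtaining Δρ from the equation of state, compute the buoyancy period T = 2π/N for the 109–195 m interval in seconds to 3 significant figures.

438 s

ΔT = -13.5 K, ΔS = -0.11 psu (deep − shallow).
Δρ/ρ₀ = −αΔT + βΔS = 1.89 × 10⁻³ − 8.36 × 10⁻⁵ = 1.8064 × 10⁻³, so Δρ ≈ 1.855 kg m⁻³.
N² = (g/ρ₀)·Δρ/Δz = g·(Δρ/ρ₀)/Δz = 9.8 × 1.8064 × 10⁻³ / 86 = 2.0585 × 10⁻⁴ s⁻².
N = √(2.0585 × 10⁻⁴) = 0.014347 rad s⁻¹ → T = 2π/N = 437.94 s ≈ 438 s.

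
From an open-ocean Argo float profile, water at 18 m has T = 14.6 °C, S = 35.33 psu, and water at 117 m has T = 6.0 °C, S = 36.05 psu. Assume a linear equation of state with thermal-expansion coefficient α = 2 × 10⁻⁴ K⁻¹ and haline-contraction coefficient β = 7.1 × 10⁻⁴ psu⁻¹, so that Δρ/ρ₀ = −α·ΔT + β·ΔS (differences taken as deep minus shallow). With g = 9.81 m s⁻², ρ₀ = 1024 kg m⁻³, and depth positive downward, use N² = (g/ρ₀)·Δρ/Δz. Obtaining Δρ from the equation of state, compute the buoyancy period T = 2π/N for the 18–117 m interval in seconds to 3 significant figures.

ΔT = -8.6 K, ΔS = +0.72 psu (deep − shallow).
Δρ/ρ₀ = −αΔT + βΔS = 1.72 × 10⁻³ + 5.112 × 10⁻⁴ = 2.2312 × 10⁻³, so Δρ ≈ 2.285 kg m⁻³.
N² = (g/ρ₀)·Δρ/Δz = g·(Δρ/ρ₀)/Δz = 9.81 × 2.2312 × 10⁻³ / 99 = 2.2109 × 10⁻⁴ s⁻².
N = √(2.2109 × 10⁻⁴) = 0.014869 rad s⁻¹ → T = 2π/N = 422.57 s ≈ 423 s.

423 s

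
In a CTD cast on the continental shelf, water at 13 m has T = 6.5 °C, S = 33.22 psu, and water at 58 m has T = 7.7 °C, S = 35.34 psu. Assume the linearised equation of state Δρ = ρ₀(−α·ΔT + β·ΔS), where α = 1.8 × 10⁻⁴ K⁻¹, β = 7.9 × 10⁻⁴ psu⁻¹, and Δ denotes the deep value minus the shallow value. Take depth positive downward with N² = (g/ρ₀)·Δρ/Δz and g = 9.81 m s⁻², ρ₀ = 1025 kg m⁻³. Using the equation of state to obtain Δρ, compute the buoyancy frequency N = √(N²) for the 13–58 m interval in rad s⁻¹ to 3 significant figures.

0.0178 rad s⁻¹

ΔT = +1.2 K, ΔS = +2.12 psu (deep − shallow).
Δρ/ρ₀ = −αΔT + βΔS = -2.16 × 10⁻⁴ + 1.6748 × 10⁻³ = 1.4588 × 10⁻³, so Δρ ≈ 1.495 kg m⁻³.
N² = (g/ρ₀)·Δρ/Δz = g·(Δρ/ρ₀)/Δz = 9.81 × 1.4588 × 10⁻³ / 45 = 3.1802 × 10⁻⁴ s⁻².
N = √(3.1802 × 10⁻⁴) = 0.017833 rad s⁻¹ ≈ 0.0178 rad s⁻¹.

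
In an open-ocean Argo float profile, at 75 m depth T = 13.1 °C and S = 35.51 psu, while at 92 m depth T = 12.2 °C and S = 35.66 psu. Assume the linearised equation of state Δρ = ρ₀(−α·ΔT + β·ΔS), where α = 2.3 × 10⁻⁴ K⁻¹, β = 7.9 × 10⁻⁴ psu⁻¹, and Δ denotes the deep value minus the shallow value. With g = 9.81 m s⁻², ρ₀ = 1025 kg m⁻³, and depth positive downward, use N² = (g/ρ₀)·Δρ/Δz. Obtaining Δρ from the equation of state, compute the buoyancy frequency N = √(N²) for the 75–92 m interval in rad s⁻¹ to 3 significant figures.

ΔT = -0.9 K, ΔS = +0.15 psu (deep − shallow).
Δρ/ρ₀ = −αΔT + βΔS = 2.07 × 10⁻⁴ + 1.185 × 10⁻⁴ = 3.255 × 10⁻⁴, so Δρ ≈ 0.3336 kg m⁻³.
N² = (g/ρ₀)·Δρ/Δz = g·(Δρ/ρ₀)/Δz = 9.81 × 3.255 × 10⁻⁴ / 17 = 1.8783 × 10⁻⁴ s⁻².
N = √(1.8783 × 10⁻⁴) = 0.013705 rad s⁻¹ ≈ 0.0137 rad s⁻¹.

0.0137 rad s⁻¹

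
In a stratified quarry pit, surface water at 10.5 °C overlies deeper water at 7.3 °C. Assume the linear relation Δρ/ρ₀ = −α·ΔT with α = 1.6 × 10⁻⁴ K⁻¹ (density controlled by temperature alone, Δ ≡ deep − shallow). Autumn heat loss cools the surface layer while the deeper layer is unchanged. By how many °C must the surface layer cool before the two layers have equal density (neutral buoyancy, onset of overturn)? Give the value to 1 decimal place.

3.2 °C

With temperature the only control, equal density requires T_surf′ = T_deep.
T_surf′ = 7.3 °C.
Cooling required: 10.5 − 7.3 = 3.2 °C.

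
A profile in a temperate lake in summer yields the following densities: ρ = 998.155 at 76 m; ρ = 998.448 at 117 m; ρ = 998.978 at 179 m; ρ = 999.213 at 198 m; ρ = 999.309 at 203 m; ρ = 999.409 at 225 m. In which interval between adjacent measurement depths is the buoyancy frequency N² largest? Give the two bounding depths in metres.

Compute the density gradient over each adjacent pair:
  76–117 m: Δρ/Δz = 0.293/41 = 7.1 × 10⁻³ kg m⁻⁴
  117–179 m: Δρ/Δz = 0.530/62 = 8.5 × 10⁻³ kg m⁻⁴
  179–198 m: Δρ/Δz = 0.235/19 = 0.012 kg m⁻⁴
  198–203 m: Δρ/Δz = 0.096/5 = 0.019 kg m⁻⁴
  203–225 m: Δρ/Δz = 0.100/22 = 4.5 × 10⁻³ kg m⁻⁴
The largest gradient is in the 198–203 m interval — the pycnocline.

198–203 m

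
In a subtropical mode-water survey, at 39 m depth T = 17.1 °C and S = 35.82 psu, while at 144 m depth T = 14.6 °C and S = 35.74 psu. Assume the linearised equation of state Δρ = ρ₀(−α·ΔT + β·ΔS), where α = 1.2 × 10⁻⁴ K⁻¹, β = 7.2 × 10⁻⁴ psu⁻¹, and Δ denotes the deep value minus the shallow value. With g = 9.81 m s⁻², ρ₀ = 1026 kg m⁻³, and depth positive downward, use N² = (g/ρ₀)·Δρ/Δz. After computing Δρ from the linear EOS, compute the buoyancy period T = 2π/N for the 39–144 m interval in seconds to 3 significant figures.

ΔT = -2.5 K, ΔS = -0.08 psu (deep − shallow).
Δρ/ρ₀ = −αΔT + βΔS = 3.00 × 10⁻⁴ − 5.76 × 10⁻⁵ = 2.424 × 10⁻⁴, so Δρ ≈ 0.2487 kg m⁻³.
N² = (g/ρ₀)·Δρ/Δz = g·(Δρ/ρ₀)/Δz = 9.81 × 2.424 × 10⁻⁴ / 105 = 2.2647 × 10⁻⁵ s⁻².
N = √(2.2647 × 10⁻⁵) = 4.7589 × 10⁻³ rad s⁻¹ → T = 2π/N = 1.3203 × 10³ s ≈ 1.32 × 10³ s.

1.32 × 10³ s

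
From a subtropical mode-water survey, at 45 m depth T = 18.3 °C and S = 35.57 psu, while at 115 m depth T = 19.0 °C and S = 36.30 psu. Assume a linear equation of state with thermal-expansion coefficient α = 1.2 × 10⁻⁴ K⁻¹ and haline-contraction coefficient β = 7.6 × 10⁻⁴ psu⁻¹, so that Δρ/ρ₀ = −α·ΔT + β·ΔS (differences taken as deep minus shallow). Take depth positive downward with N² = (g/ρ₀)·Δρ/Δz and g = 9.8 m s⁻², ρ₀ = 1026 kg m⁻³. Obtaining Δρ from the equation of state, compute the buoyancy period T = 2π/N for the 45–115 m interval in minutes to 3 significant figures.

12.9 min

ΔT = +0.7 K, ΔS = +0.73 psu (deep − shallow).
Δρ/ρ₀ = −αΔT + βΔS = -8.40 × 10⁻⁵ + 5.548 × 10⁻⁴ = 4.708 × 10⁻⁴, so Δρ ≈ 0.4830 kg m⁻³.
N² = (g/ρ₀)·Δρ/Δz = g·(Δρ/ρ₀)/Δz = 9.8 × 4.708 × 10⁻⁴ / 70 = 6.5912 × 10⁻⁵ s⁻².
N = √(6.5912 × 10⁻⁵) = 8.1186 × 10⁻³ rad s⁻¹ → T = 2π/N = 773.92 s = 12.899 min ≈ 12.9 min.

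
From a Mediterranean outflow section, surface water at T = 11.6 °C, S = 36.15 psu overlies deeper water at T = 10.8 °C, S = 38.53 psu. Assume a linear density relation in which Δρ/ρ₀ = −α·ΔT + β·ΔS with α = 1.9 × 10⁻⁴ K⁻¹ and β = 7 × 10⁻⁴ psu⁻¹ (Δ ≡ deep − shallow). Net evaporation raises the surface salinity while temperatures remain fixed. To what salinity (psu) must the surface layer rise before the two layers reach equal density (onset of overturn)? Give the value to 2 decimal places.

Neutral buoyancy requires −α(T_deep − T_surf) + β(S_deep − S_surf′) = 0.
S_surf′ = S_deep − (α/β)·ΔT = 38.53 − (1.9 × 10⁻⁴/7 × 10⁻⁴)·(-0.8) = 38.7471 psu.
Increase required: 38.7471 − 36.15 = 2.5971 psu.

38.75 psu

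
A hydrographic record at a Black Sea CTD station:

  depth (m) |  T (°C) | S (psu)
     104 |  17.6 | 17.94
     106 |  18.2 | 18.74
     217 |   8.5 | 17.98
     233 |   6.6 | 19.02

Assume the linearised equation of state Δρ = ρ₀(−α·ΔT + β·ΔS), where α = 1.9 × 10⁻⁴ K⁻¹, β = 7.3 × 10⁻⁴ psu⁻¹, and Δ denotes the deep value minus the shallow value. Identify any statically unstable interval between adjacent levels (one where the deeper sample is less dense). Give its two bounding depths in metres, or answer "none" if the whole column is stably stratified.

Evaluate Δρ/ρ₀ = −αΔT + βΔS across each adjacent pair:
  104–106 m: −αΔT+βΔS = −(1.9 × 10⁻⁴)(+0.6)+(7.3 × 10⁻⁴)(+0.80) = 4.7 × 10⁻⁴ → stable
  106–217 m: −αΔT+βΔS = −(1.9 × 10⁻⁴)(-9.7)+(7.3 × 10⁻⁴)(-0.76) = 1.3 × 10⁻³ → stable
  217–233 m: −αΔT+βΔS = −(1.9 × 10⁻⁴)(-1.9)+(7.3 × 10⁻⁴)(+1.04) = 1.1 × 10⁻³ → stable
Every interval has Δρ > 0: the column is stably stratified throughout.

none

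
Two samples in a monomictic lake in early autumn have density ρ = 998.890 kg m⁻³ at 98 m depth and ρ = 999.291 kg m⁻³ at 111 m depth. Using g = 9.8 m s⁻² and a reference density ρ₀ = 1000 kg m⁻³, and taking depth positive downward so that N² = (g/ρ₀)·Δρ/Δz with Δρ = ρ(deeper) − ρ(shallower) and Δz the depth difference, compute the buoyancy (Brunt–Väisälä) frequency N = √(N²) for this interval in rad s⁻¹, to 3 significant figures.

0.0174 rad s⁻¹

Δρ = 999.291 − 998.890 = 0.401 kg m⁻³ over Δz = 111 − 98 = 13 m.
N² = (9.8/1000) × (0.401/13) = 3.0229 × 10⁻⁴ s⁻².
N = √(3.0229 × 10⁻⁴) = 0.017386 rad s⁻¹ ≈ 0.0174 rad s⁻¹.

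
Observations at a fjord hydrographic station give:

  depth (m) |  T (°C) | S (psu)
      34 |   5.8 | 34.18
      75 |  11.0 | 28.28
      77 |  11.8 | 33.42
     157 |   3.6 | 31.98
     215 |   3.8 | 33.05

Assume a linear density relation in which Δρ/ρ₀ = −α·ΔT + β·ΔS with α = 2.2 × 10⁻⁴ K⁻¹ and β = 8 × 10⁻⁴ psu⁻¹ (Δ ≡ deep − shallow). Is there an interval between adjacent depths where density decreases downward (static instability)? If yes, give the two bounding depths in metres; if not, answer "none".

34–75 m

Evaluate Δρ/ρ₀ = −αΔT + βΔS across each adjacent pair:
  34–75 m: −αΔT+βΔS = −(2.2 × 10⁻⁴)(+5.2)+(8 × 10⁻⁴)(-5.90) = -5.9 × 10⁻³ → UNSTABLE
  75–77 m: −αΔT+βΔS = −(2.2 × 10⁻⁴)(+0.8)+(8 × 10⁻⁴)(+5.14) = 3.9 × 10⁻³ → stable
  77–157 m: −αΔT+βΔS = −(2.2 × 10⁻⁴)(-8.2)+(8 × 10⁻⁴)(-1.44) = 6.5 × 10⁻⁴ → stable
  157–215 m: −αΔT+βΔS = −(2.2 × 10⁻⁴)(+0.2)+(8 × 10⁻⁴)(+1.07) = 8.1 × 10⁻⁴ → stable
The 34–75 m interval has Δρ < 0: lighter water underlies denser water.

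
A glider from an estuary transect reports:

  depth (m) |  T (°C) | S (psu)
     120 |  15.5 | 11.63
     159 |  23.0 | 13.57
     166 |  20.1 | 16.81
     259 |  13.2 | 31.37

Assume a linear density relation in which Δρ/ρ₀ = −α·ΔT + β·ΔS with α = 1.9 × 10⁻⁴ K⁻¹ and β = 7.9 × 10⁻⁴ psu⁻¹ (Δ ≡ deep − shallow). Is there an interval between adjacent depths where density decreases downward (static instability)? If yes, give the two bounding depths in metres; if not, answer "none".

none

Evaluate Δρ/ρ₀ = −αΔT + βΔS across each adjacent pair:
  120–159 m: −αΔT+βΔS = −(1.9 × 10⁻⁴)(+7.5)+(7.9 × 10⁻⁴)(+1.94) = 1.1 × 10⁻⁴ → stable
  159–166 m: −αΔT+βΔS = −(1.9 × 10⁻⁴)(-2.9)+(7.9 × 10⁻⁴)(+3.24) = 3.1 × 10⁻³ → stable
  166–259 m: −αΔT+βΔS = −(1.9 × 10⁻⁴)(-6.9)+(7.9 × 10⁻⁴)(+14.56) = 0.013 → stable
Every interval has Δρ > 0: the column is stably stratified throughout.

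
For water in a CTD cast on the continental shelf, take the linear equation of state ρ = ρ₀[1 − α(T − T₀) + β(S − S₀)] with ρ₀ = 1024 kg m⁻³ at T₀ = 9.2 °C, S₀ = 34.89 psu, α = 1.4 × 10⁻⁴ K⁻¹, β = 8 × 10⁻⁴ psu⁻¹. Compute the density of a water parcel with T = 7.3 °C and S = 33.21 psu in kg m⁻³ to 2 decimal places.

T − T₀ = -1.9 K, S − S₀ = -1.68 psu.
Bracket = 1 − α·(-1.9) + β·(-1.68) = 1 + (-1.078 × 10⁻³) = 0.9989220.
ρ = 1024 × 0.9989220 = 1022.90 kg m⁻³.

1022.90 kg m⁻³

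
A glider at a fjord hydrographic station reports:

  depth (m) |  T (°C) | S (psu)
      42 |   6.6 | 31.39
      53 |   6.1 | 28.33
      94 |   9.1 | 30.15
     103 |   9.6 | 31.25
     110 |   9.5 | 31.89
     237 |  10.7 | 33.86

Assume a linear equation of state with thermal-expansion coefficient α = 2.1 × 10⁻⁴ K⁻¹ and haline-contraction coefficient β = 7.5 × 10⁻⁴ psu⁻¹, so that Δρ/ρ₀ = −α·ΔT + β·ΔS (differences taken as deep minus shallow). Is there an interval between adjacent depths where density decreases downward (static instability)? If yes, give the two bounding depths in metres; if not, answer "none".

Evaluate Δρ/ρ₀ = −αΔT + βΔS across each adjacent pair:
  42–53 m: −αΔT+βΔS = −(2.1 × 10⁻⁴)(-0.5)+(7.5 × 10⁻⁴)(-3.06) = -2.2 × 10⁻³ → UNSTABLE
  53–94 m: −αΔT+βΔS = −(2.1 × 10⁻⁴)(+3.0)+(7.5 × 10⁻⁴)(+1.82) = 7.4 × 10⁻⁴ → stable
  94–103 m: −αΔT+βΔS = −(2.1 × 10⁻⁴)(+0.5)+(7.5 × 10⁻⁴)(+1.10) = 7.2 × 10⁻⁴ → stable
  103–110 m: −αΔT+βΔS = −(2.1 × 10⁻⁴)(-0.1)+(7.5 × 10⁻⁴)(+0.64) = 5.0 × 10⁻⁴ → stable
  110–237 m: −αΔT+βΔS = −(2.1 × 10⁻⁴)(+1.2)+(7.5 × 10⁻⁴)(+1.97) = 1.2 × 10⁻³ → stable
The 42–53 m interval has Δρ < 0: lighter water underlies denser water.

42–53 m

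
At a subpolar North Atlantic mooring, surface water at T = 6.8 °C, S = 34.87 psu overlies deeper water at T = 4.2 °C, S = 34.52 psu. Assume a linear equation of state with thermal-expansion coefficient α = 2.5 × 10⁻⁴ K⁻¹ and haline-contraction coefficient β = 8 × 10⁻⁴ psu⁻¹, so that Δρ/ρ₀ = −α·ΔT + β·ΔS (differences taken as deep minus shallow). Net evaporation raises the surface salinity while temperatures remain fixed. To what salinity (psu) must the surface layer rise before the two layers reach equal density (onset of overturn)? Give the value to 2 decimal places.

Neutral buoyancy requires −α(T_deep − T_surf) + β(S_deep − S_surf′) = 0.
S_surf′ = S_deep − (α/β)·ΔT = 34.52 − (2.5 × 10⁻⁴/8 × 10⁻⁴)·(-2.6) = 35.3325 psu.
Increase required: 35.3325 − 34.87 = 0.4625 psu.

35.33 psu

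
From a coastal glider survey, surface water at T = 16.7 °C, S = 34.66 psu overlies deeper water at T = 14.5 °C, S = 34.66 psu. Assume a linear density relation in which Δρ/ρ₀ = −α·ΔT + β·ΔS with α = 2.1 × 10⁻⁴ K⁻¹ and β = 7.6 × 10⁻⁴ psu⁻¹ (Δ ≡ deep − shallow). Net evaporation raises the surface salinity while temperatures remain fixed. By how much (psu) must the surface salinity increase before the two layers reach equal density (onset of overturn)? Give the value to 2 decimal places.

Neutral buoyancy requires −α(T_deep − T_surf) + β(S_deep − S_surf′) = 0.
S_surf′ = S_deep − (α/β)·ΔT = 34.66 − (2.1 × 10⁻⁴/7.6 × 10⁻⁴)·(-2.2) = 35.2679 psu.
Increase required: 35.2679 − 34.66 = 0.6079 psu.

0.61 psu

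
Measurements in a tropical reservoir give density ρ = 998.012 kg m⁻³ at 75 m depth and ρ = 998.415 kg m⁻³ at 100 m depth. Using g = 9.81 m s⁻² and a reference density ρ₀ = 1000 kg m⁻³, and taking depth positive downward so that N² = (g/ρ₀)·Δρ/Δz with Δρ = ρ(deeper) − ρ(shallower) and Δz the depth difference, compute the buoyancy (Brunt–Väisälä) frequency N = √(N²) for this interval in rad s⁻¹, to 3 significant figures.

0.0126 rad s⁻¹

Δρ = 998.415 − 998.012 = 0.403 kg m⁻³ over Δz = 100 − 75 = 25 m.
N² = (9.81/1000) × (0.403/25) = 1.5814 × 10⁻⁴ s⁻².
N = √(1.5814 × 10⁻⁴) = 0.012575 rad s⁻¹ ≈ 0.0126 rad s⁻¹.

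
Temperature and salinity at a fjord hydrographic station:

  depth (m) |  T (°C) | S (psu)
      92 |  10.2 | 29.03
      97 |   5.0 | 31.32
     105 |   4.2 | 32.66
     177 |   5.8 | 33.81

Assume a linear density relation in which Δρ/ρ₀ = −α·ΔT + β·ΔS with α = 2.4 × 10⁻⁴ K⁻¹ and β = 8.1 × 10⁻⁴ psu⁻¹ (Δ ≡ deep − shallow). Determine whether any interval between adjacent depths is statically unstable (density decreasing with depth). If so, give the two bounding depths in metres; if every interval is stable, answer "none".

none

Evaluate Δρ/ρ₀ = −αΔT + βΔS across each adjacent pair:
  92–97 m: −αΔT+βΔS = −(2.4 × 10⁻⁴)(-5.2)+(8.1 × 10⁻⁴)(+2.29) = 3.1 × 10⁻³ → stable
  97–105 m: −αΔT+βΔS = −(2.4 × 10⁻⁴)(-0.8)+(8.1 × 10⁻⁴)(+1.34) = 1.3 × 10⁻³ → stable
  105–177 m: −αΔT+βΔS = −(2.4 × 10⁻⁴)(+1.6)+(8.1 × 10⁻⁴)(+1.15) = 5.5 × 10⁻⁴ → stable
Every interval has Δρ > 0: the column is stably stratified throughout.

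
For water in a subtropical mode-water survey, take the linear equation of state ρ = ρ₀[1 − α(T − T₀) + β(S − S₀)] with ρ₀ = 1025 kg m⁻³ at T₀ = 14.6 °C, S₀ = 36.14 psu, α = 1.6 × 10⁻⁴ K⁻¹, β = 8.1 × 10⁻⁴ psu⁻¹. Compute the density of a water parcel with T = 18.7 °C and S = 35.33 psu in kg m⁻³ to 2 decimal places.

1023.66 kg m⁻³

T − T₀ = +4.1 K, S − S₀ = -0.81 psu.
Bracket = 1 − α·(+4.1) + β·(-0.81) = 1 + (-1.3121 × 10⁻³) = 0.9986879.
ρ = 1025 × 0.9986879 = 1023.66 kg m⁻³.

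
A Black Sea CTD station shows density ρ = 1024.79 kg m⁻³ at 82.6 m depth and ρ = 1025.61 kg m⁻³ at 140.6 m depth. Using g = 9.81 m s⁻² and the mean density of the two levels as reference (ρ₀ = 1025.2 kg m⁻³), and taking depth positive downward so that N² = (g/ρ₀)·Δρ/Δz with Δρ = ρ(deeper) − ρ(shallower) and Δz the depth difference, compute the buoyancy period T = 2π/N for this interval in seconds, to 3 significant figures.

540 s

Δρ = 1025.61 − 1024.79 = 0.82 kg m⁻³ over Δz = 140.6 − 82.6 = 58 m.
N² = (9.81/1025.2) × (0.82/58) = 1.3528 × 10⁻⁴ s⁻².
N = √(1.3528 × 10⁻⁴) = 0.011631 rad s⁻¹, so T = 2π/N = 540.21 s ≈ 540 s.
Since Δρ > 0 the layer is stably stratified.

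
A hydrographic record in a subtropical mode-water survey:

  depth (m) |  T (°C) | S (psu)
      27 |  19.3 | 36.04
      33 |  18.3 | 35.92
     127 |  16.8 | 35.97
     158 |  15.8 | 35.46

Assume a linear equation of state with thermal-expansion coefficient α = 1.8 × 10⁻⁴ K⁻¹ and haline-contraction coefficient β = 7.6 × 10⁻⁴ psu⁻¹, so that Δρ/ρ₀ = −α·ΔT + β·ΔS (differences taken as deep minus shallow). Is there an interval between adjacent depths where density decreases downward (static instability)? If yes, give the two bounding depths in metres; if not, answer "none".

127–158 m

Evaluate Δρ/ρ₀ = −αΔT + βΔS across each adjacent pair:
  27–33 m: −αΔT+βΔS = −(1.8 × 10⁻⁴)(-1.0)+(7.6 × 10⁻⁴)(-0.12) = 8.9 × 10⁻⁵ → stable
  33–127 m: −αΔT+βΔS = −(1.8 × 10⁻⁴)(-1.5)+(7.6 × 10⁻⁴)(+0.05) = 3.1 × 10⁻⁴ → stable
  127–158 m: −αΔT+βΔS = −(1.8 × 10⁻⁴)(-1.0)+(7.6 × 10⁻⁴)(-0.51) = -2.1 × 10⁻⁴ → UNSTABLE
The 127–158 m interval has Δρ < 0: lighter water underlies denser water.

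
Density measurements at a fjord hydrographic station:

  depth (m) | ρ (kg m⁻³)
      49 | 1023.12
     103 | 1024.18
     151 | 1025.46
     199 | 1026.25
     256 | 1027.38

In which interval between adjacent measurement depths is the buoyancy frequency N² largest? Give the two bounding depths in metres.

Compute the density gradient over each adjacent pair:
  49–103 m: Δρ/Δz = 1.06/54 = 0.020 kg m⁻⁴
  103–151 m: Δρ/Δz = 1.28/48 = 0.027 kg m⁻⁴
  151–199 m: Δρ/Δz = 0.79/48 = 0.016 kg m⁻⁴
  199–256 m: Δρ/Δz = 1.13/57 = 0.020 kg m⁻⁴
The largest gradient is in the 103–151 m interval — the pycnocline.

103–151 m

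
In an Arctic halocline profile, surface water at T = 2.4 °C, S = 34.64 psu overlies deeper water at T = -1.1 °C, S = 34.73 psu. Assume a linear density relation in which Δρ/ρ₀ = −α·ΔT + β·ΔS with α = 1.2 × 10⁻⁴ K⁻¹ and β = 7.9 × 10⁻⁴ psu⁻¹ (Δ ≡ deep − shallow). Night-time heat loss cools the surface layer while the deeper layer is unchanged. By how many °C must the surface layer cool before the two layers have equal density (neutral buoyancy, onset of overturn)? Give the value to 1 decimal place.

4.1 °C

Neutral buoyancy requires Δρ = 0, i.e. −α(T_deep − T_surf′) + β(S_deep − S_surf) = 0.
T_surf′ = T_deep − (β/α)·ΔS = -1.1 − (7.9 × 10⁻⁴/1.2 × 10⁻⁴)·(+0.09) = -1.692 °C.
Cooling required: 2.4 − (-1.692) = 4.092 °C.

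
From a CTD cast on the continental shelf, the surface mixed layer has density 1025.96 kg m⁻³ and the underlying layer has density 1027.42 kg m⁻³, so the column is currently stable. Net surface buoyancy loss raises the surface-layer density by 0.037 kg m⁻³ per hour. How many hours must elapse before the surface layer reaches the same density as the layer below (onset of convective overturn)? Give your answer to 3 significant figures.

Density deficit of the surface layer: 1027.42 − 1025.96 = 1.46 kg m⁻³.
Required change = 1.46 / 0.037 = 39.5 hours.

39.5 hours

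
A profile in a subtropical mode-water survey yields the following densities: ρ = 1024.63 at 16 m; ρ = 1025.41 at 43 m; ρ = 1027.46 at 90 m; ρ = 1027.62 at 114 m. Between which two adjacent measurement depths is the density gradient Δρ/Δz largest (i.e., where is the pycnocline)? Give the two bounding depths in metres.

43–90 m

Compute the density gradient over each adjacent pair:
  16–43 m: Δρ/Δz = 0.78/27 = 0.029 kg m⁻⁴
  43–90 m: Δρ/Δz = 2.05/47 = 0.044 kg m⁻⁴
  90–114 m: Δρ/Δz = 0.16/24 = 6.7 × 10⁻³ kg m⁻⁴
The largest gradient is in the 43–90 m interval — the pycnocline.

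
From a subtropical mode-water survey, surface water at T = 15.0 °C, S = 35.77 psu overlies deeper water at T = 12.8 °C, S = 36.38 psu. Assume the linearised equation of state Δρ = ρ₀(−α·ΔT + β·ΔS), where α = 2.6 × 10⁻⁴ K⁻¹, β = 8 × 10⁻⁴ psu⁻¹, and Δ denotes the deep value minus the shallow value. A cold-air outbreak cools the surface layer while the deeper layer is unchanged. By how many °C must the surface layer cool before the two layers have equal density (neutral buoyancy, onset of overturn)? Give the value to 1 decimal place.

4.1 °C

Neutral buoyancy requires Δρ = 0, i.e. −α(T_deep − T_surf′) + β(S_deep − S_surf) = 0.
T_surf′ = T_deep − (β/α)·ΔS = 12.8 − (8 × 10⁻⁴/2.6 × 10⁻⁴)·(+0.61) = 10.923 °C.
Cooling required: 15.0 − (10.923) = 4.077 °C.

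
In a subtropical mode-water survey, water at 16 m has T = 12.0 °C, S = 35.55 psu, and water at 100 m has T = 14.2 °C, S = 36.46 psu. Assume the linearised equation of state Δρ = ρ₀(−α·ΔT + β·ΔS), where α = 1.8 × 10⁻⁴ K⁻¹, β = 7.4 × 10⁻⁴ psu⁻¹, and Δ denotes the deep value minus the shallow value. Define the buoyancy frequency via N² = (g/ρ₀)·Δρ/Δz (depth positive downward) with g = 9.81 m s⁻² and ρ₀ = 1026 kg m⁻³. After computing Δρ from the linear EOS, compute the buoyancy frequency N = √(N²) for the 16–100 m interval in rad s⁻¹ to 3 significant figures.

5.69 × 10⁻³ rad s⁻¹

ΔT = +2.2 K, ΔS = +0.91 psu (deep − shallow).
Δρ/ρ₀ = −αΔT + βΔS = -3.96 × 10⁻⁴ + 6.734 × 10⁻⁴ = 2.774 × 10⁻⁴, so Δρ ≈ 0.2846 kg m⁻³.
N² = (g/ρ₀)·Δρ/Δz = g·(Δρ/ρ₀)/Δz = 9.81 × 2.774 × 10⁻⁴ / 84 = 3.2396 × 10⁻⁵ s⁻².
N = √(3.2396 × 10⁻⁵) = 5.6917 × 10⁻³ rad s⁻¹ ≈ 5.69 × 10⁻³ rad s⁻¹.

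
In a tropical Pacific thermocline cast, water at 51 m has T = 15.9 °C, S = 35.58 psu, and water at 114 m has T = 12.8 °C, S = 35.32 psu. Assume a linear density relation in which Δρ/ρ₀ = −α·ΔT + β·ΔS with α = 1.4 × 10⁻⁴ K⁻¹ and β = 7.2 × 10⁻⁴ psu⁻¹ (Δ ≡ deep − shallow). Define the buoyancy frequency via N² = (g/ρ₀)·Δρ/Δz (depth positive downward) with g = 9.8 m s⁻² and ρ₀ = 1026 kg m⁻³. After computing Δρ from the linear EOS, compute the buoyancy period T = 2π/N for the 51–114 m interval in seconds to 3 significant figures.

1.01 × 10³ s

ΔT = -3.1 K, ΔS = -0.26 psu (deep − shallow).
Δρ/ρ₀ = −αΔT + βΔS = 4.34 × 10⁻⁴ − 1.872 × 10⁻⁴ = 2.468 × 10⁻⁴, so Δρ ≈ 0.2532 kg m⁻³.
N² = (g/ρ₀)·Δρ/Δz = g·(Δρ/ρ₀)/Δz = 9.8 × 2.468 × 10⁻⁴ / 63 = 3.8391 × 10⁻⁵ s⁻².
N = √(3.8391 × 10⁻⁵) = 6.1960 × 10⁻³ rad s⁻¹ → T = 2π/N = 1.0141 × 10³ s ≈ 1.01 × 10³ s.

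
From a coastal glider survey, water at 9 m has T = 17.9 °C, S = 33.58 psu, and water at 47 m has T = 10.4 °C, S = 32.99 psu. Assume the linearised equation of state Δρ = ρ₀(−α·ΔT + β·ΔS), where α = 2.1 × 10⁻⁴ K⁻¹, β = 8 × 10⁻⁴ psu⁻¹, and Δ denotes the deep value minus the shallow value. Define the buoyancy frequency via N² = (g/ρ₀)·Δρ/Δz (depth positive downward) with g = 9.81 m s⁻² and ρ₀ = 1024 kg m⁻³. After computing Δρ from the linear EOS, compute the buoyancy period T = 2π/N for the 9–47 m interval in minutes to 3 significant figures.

6.21 min

ΔT = -7.5 K, ΔS = -0.59 psu (deep − shallow).
Δρ/ρ₀ = −αΔT + βΔS = 1.575 × 10⁻³ − 4.72 × 10⁻⁴ = 1.103 × 10⁻³, so Δρ ≈ 1.129 kg m⁻³.
N² = (g/ρ₀)·Δρ/Δz = g·(Δρ/ρ₀)/Δz = 9.81 × 1.103 × 10⁻³ / 38 = 2.8475 × 10⁻⁴ s⁻².
N = √(2.8475 × 10⁻⁴) = 0.016875 rad s⁻¹ → T = 2π/N = 372.34 s = 6.2057 min ≈ 6.21 min.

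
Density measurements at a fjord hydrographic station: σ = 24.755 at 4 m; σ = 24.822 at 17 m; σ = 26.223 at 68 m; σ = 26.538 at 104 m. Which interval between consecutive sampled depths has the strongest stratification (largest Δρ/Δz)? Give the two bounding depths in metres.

Compute the density gradient over each adjacent pair:
  4–17 m: Δρ/Δz = 0.067/13 = 5.2 × 10⁻³ kg m⁻⁴
  17–68 m: Δρ/Δz = 1.401/51 = 0.027 kg m⁻⁴
  68–104 m: Δρ/Δz = 0.315/36 = 8.8 × 10⁻³ kg m⁻⁴
The largest gradient is in the 17–68 m interval — the pycnocline.

17–68 m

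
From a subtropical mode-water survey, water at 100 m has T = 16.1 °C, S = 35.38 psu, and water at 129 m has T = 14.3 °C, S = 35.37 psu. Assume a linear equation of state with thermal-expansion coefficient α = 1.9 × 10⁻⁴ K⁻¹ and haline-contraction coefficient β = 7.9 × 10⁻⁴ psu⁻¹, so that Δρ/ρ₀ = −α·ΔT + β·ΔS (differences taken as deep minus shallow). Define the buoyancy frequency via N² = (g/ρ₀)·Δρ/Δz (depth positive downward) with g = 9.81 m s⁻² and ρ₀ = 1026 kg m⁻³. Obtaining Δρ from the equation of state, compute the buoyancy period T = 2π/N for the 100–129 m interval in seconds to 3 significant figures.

591 s

ΔT = -1.8 K, ΔS = -0.01 psu (deep − shallow).
Δρ/ρ₀ = −αΔT + βΔS = 3.42 × 10⁻⁴ − 7.90 × 10⁻⁶ = 3.341 × 10⁻⁴, so Δρ ≈ 0.3428 kg m⁻³.
N² = (g/ρ₀)·Δρ/Δz = g·(Δρ/ρ₀)/Δz = 9.81 × 3.341 × 10⁻⁴ / 29 = 1.1302 × 10⁻⁴ s⁻².
N = √(1.1302 × 10⁻⁴) = 0.010631 rad s⁻¹ → T = 2π/N = 591.02 s ≈ 591 s.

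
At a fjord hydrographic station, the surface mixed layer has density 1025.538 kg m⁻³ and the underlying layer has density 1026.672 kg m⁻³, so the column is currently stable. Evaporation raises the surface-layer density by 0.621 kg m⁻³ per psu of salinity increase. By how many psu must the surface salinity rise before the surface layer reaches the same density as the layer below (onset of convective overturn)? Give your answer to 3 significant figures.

1.83 psu

Density deficit of the surface layer: 1026.672 − 1025.538 = 1.134 kg m⁻³.
Required change = 1.134 / 0.621 = 1.83 psu.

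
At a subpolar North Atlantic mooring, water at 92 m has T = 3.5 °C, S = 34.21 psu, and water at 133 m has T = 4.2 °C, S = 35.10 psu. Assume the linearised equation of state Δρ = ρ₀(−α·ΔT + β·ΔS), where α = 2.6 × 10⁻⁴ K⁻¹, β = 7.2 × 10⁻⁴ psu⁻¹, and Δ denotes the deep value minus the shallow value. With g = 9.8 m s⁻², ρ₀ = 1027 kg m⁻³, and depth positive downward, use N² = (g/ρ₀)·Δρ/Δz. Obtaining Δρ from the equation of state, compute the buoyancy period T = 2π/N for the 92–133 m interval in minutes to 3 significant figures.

ΔT = +0.7 K, ΔS = +0.89 psu (deep − shallow).
Δρ/ρ₀ = −αΔT + βΔS = -1.82 × 10⁻⁴ + 6.408 × 10⁻⁴ = 4.588 × 10⁻⁴, so Δρ ≈ 0.4712 kg m⁻³.
N² = (g/ρ₀)·Δρ/Δz = g·(Δρ/ρ₀)/Δz = 9.8 × 4.588 × 10⁻⁴ / 41 = 1.0966 × 10⁻⁴ s⁻².
N = √(1.0966 × 10⁻⁴) = 0.010472 rad s⁻¹ → T = 2π/N = 600.00 s = 10.000 min ≈ 10.0 min.

10.0 min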